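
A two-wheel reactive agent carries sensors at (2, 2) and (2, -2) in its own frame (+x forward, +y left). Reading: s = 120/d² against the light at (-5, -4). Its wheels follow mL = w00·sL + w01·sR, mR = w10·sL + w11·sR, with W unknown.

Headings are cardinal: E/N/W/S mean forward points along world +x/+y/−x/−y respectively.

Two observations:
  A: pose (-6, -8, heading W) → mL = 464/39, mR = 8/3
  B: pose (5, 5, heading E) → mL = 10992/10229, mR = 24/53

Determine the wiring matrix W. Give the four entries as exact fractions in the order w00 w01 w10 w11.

obs A: pose=(-6,-8,W) → sL=8/3, sR=120/13, mL=464/39, mR=8/3
obs B: pose=(5,5,E) → sL=24/53, sR=120/193, mL=10992/10229, mR=24/53
sensor matrix S = [[8/3, 120/13], [24/53, 120/193]]; det S = -335360/132977
solve [mL_A; mL_B] = S·[w00; w01] and [mR_A; mR_B] = S·[w10; w11]:
  w00 = 1, w01 = 1, w10 = 1, w11 = 0

1 1 1 0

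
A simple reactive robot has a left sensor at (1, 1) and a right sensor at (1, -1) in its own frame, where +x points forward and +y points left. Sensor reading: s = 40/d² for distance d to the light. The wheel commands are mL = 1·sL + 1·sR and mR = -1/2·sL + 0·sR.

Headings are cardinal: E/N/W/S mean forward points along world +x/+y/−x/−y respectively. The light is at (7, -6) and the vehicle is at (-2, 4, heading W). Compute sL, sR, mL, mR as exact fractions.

40/181 40/221 16080/40001 -20/181

left sensor world pos  = (-3, 3); dL² = 181
right sensor world pos = (-3, 5); dR² = 221
sL = 40/181 = 40/181
sR = 40/221 = 40/221
mL = 1·sL + 1·sR = 16080/40001
mR = -1/2·sL + 0·sR = -20/181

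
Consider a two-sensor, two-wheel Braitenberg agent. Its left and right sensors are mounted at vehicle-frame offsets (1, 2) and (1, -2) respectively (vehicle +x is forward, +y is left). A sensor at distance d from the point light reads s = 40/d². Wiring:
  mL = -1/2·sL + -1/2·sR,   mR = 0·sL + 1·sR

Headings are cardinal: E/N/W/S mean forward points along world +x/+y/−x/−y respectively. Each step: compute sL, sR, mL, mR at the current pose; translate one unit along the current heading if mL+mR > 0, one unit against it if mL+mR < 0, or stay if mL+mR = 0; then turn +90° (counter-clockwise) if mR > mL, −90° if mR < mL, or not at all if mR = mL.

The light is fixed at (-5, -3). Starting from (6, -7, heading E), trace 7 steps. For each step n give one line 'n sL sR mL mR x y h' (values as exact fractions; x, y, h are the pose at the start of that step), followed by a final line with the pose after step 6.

0 10/37 2/9 -82/333 2/9 6 -7 E
1 40/73 40/153 -4520/11169 40/153 5 -7 N
2 4/13 4/9 -44/117 4/9 5 -8 W
3 40/157 8/17 -968/2669 8/17 4 -8 S
4 10/29 10/41 -350/1189 10/41 4 -9 E
5 40/61 8/25 -744/1525 8/25 3 -9 N
6 4/13 20/37 -204/481 20/37 3 -10 W
final 2 -10 S

n=0: pose=(6,-7,E); sL=10/37, sR=2/9; mL=-82/333, mR=2/9; mL+mR=-8/333 → advance -1; mR−mL=52/111 → turn +1·90°
n=1: pose=(5,-7,N); sL=40/73, sR=40/153; mL=-4520/11169, mR=40/153; mL+mR=-1600/11169 → advance -1; mR−mL=2480/3723 → turn +1·90°
n=2: pose=(5,-8,W); sL=4/13, sR=4/9; mL=-44/117, mR=4/9; mL+mR=8/117 → advance +1; mR−mL=32/39 → turn +1·90°
n=3: pose=(4,-8,S); sL=40/157, sR=8/17; mL=-968/2669, mR=8/17; mL+mR=288/2669 → advance +1; mR−mL=2224/2669 → turn +1·90°
n=4: pose=(4,-9,E); sL=10/29, sR=10/41; mL=-350/1189, mR=10/41; mL+mR=-60/1189 → advance -1; mR−mL=640/1189 → turn +1·90°
n=5: pose=(3,-9,N); sL=40/61, sR=8/25; mL=-744/1525, mR=8/25; mL+mR=-256/1525 → advance -1; mR−mL=1232/1525 → turn +1·90°
n=6: pose=(3,-10,W); sL=4/13, sR=20/37; mL=-204/481, mR=20/37; mL+mR=56/481 → advance +1; mR−mL=464/481 → turn +1·90°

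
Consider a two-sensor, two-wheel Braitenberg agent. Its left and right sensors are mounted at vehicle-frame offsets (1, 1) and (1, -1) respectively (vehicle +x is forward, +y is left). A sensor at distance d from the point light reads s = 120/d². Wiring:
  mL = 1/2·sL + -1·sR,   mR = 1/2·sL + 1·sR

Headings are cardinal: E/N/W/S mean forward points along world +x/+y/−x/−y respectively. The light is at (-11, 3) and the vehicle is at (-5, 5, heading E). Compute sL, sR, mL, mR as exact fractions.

60/29 12/5 -198/145 498/145

left sensor world pos  = (-4, 6); dL² = 58
right sensor world pos = (-4, 4); dR² = 50
sL = 120/58 = 60/29
sR = 120/50 = 12/5
mL = 1/2·sL + -1·sR = -198/145
mR = 1/2·sL + 1·sR = 498/145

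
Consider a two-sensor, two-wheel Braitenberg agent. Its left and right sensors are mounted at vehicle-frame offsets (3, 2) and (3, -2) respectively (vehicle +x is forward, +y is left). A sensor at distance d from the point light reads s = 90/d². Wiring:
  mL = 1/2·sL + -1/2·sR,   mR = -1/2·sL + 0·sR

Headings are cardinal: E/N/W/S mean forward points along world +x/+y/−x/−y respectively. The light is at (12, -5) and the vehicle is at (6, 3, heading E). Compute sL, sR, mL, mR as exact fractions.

90/109 2 -64/109 -45/109

left sensor world pos  = (9, 5); dL² = 109
right sensor world pos = (9, 1); dR² = 45
sL = 90/109 = 90/109
sR = 90/45 = 2
mL = 1/2·sL + -1/2·sR = -64/109
mR = -1/2·sL + 0·sR = -45/109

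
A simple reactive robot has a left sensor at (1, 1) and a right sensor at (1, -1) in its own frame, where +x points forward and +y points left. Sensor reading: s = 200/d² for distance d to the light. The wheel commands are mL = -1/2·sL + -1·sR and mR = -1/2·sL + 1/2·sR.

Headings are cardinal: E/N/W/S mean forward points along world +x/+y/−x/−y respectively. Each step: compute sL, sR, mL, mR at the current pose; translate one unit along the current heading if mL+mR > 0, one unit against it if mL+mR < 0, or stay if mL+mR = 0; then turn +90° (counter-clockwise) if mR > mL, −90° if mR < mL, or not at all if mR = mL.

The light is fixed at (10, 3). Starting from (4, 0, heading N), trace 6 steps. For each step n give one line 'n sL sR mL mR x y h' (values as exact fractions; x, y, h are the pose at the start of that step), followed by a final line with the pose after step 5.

0 200/53 200/29 -13500/1537 2400/1537 4 0 N
1 100/37 100/29 -5150/1073 400/1073 4 -1 W
2 200/41 200/61 -14300/2501 -2000/2501 5 -1 S
3 10 25/4 -45/4 -15/8 5 0 E
4 200/53 200/29 -13500/1537 2400/1537 4 0 N
5 100/37 100/29 -5150/1073 400/1073 4 -1 W
final 5 -1 S

n=0: pose=(4,0,N); sL=200/53, sR=200/29; mL=-13500/1537, mR=2400/1537; mL+mR=-11100/1537 → advance -1; mR−mL=300/29 → turn +1·90°
n=1: pose=(4,-1,W); sL=100/37, sR=100/29; mL=-5150/1073, mR=400/1073; mL+mR=-4750/1073 → advance -1; mR−mL=150/29 → turn +1·90°
n=2: pose=(5,-1,S); sL=200/41, sR=200/61; mL=-14300/2501, mR=-2000/2501; mL+mR=-16300/2501 → advance -1; mR−mL=300/61 → turn +1·90°
n=3: pose=(5,0,E); sL=10, sR=25/4; mL=-45/4, mR=-15/8; mL+mR=-105/8 → advance -1; mR−mL=75/8 → turn +1·90°
n=4: pose=(4,0,N); sL=200/53, sR=200/29; mL=-13500/1537, mR=2400/1537; mL+mR=-11100/1537 → advance -1; mR−mL=300/29 → turn +1·90°
n=5: pose=(4,-1,W); sL=100/37, sR=100/29; mL=-5150/1073, mR=400/1073; mL+mR=-4750/1073 → advance -1; mR−mL=150/29 → turn +1·90°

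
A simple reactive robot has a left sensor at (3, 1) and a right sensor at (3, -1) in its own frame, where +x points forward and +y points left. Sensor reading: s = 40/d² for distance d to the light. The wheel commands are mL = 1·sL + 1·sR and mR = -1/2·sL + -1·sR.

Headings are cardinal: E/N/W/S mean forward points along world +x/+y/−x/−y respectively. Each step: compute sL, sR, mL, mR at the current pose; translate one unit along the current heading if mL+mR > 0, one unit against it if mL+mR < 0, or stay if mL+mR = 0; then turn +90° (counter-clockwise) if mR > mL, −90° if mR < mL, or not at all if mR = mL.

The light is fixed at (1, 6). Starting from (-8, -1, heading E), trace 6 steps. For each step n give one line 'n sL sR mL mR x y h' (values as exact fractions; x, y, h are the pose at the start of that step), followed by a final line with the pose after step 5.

0 5/9 2/5 43/45 -61/90 -8 -1 E
1 40/149 40/181 13200/26969 -9580/26969 -7 -1 S
2 20/101 4/17 744/1717 -574/1717 -7 -2 W
3 8/25 40/89 1712/2225 -1356/2225 -8 -2 N
4 5/9 2/5 43/45 -61/90 -8 -1 E
5 40/149 40/181 13200/26969 -9580/26969 -7 -1 S
final -7 -2 W

n=0: pose=(-8,-1,E); sL=5/9, sR=2/5; mL=43/45, mR=-61/90; mL+mR=5/18 → advance +1; mR−mL=-49/30 → turn -1·90°
n=1: pose=(-7,-1,S); sL=40/149, sR=40/181; mL=13200/26969, mR=-9580/26969; mL+mR=20/149 → advance +1; mR−mL=-22780/26969 → turn -1·90°
n=2: pose=(-7,-2,W); sL=20/101, sR=4/17; mL=744/1717, mR=-574/1717; mL+mR=10/101 → advance +1; mR−mL=-1318/1717 → turn -1·90°
n=3: pose=(-8,-2,N); sL=8/25, sR=40/89; mL=1712/2225, mR=-1356/2225; mL+mR=4/25 → advance +1; mR−mL=-3068/2225 → turn -1·90°
n=4: pose=(-8,-1,E); sL=5/9, sR=2/5; mL=43/45, mR=-61/90; mL+mR=5/18 → advance +1; mR−mL=-49/30 → turn -1·90°
n=5: pose=(-7,-1,S); sL=40/149, sR=40/181; mL=13200/26969, mR=-9580/26969; mL+mR=20/149 → advance +1; mR−mL=-22780/26969 → turn -1·90°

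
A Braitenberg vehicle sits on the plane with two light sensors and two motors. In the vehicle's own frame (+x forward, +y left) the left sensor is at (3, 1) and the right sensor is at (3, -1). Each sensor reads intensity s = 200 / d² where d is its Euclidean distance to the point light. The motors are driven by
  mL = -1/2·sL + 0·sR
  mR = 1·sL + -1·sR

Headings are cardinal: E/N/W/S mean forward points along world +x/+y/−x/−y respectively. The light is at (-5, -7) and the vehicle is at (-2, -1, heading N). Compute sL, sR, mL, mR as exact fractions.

40/17 200/97 -20/17 480/1649

left sensor world pos  = (-3, 2); dL² = 85
right sensor world pos = (-1, 2); dR² = 97
sL = 200/85 = 40/17
sR = 200/97 = 200/97
mL = -1/2·sL + 0·sR = -20/17
mR = 1·sL + -1·sR = 480/1649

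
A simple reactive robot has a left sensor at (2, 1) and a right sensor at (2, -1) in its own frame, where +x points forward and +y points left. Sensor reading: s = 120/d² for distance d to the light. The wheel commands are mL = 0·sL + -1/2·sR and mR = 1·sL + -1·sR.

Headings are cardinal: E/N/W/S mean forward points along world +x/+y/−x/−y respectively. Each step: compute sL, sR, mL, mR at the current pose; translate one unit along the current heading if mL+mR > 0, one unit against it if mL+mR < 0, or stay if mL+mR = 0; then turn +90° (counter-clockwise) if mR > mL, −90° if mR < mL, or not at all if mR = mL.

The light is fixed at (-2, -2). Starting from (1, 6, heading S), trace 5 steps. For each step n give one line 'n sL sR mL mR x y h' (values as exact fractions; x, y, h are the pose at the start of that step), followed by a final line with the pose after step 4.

0 30/13 3 -3/2 -9/13 1 6 S
1 24/25 120/89 -60/89 -864/2225 1 7 E
2 60/61 12/13 -6/13 48/793 0 7 N
3 120/49 40/27 -20/27 1280/1323 0 6 W
4 3 10/3 -5/3 -1/3 -1 6 S
final -1 7 E

n=0: pose=(1,6,S); sL=30/13, sR=3; mL=-3/2, mR=-9/13; mL+mR=-57/26 → advance -1; mR−mL=21/26 → turn +1·90°
n=1: pose=(1,7,E); sL=24/25, sR=120/89; mL=-60/89, mR=-864/2225; mL+mR=-2364/2225 → advance -1; mR−mL=636/2225 → turn +1·90°
n=2: pose=(0,7,N); sL=60/61, sR=12/13; mL=-6/13, mR=48/793; mL+mR=-318/793 → advance -1; mR−mL=414/793 → turn +1·90°
n=3: pose=(0,6,W); sL=120/49, sR=40/27; mL=-20/27, mR=1280/1323; mL+mR=100/441 → advance +1; mR−mL=2260/1323 → turn +1·90°
n=4: pose=(-1,6,S); sL=3, sR=10/3; mL=-5/3, mR=-1/3; mL+mR=-2 → advance -1; mR−mL=4/3 → turn +1·90°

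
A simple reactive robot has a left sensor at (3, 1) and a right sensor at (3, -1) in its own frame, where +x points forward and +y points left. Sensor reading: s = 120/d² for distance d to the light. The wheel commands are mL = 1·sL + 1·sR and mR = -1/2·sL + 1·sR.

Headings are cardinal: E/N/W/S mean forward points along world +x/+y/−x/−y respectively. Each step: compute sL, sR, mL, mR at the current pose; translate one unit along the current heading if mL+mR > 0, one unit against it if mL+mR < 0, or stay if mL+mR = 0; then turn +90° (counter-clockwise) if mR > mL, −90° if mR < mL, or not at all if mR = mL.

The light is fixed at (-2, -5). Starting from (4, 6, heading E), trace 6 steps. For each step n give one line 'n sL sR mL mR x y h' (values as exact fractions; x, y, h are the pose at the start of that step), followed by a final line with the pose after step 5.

0 8/15 120/181 3248/2715 1076/2715 4 6 E
1 15/16 6/5 171/80 117/160 5 6 S
2 120/97 120/137 28080/13289 3420/13289 5 5 W
3 60/97 60/109 12360/10573 2550/10573 4 5 N
4 8/15 120/181 3248/2715 1076/2715 4 6 E
5 15/16 6/5 171/80 117/160 5 6 S
final 5 5 W

n=0: pose=(4,6,E); sL=8/15, sR=120/181; mL=3248/2715, mR=1076/2715; mL+mR=4324/2715 → advance +1; mR−mL=-4/5 → turn -1·90°
n=1: pose=(5,6,S); sL=15/16, sR=6/5; mL=171/80, mR=117/160; mL+mR=459/160 → advance +1; mR−mL=-45/32 → turn -1·90°
n=2: pose=(5,5,W); sL=120/97, sR=120/137; mL=28080/13289, mR=3420/13289; mL+mR=31500/13289 → advance +1; mR−mL=-180/97 → turn -1·90°
n=3: pose=(4,5,N); sL=60/97, sR=60/109; mL=12360/10573, mR=2550/10573; mL+mR=14910/10573 → advance +1; mR−mL=-90/97 → turn -1·90°
n=4: pose=(4,6,E); sL=8/15, sR=120/181; mL=3248/2715, mR=1076/2715; mL+mR=4324/2715 → advance +1; mR−mL=-4/5 → turn -1·90°
n=5: pose=(5,6,S); sL=15/16, sR=6/5; mL=171/80, mR=117/160; mL+mR=459/160 → advance +1; mR−mL=-45/32 → turn -1·90°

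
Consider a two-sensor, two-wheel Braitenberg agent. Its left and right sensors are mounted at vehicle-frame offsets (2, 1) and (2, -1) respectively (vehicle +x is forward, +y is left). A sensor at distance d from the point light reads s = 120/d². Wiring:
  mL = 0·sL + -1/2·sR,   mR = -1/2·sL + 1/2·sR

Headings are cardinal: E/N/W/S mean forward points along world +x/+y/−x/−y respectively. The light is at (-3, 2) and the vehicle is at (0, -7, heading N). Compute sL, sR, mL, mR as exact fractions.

120/53 24/13 -12/13 -144/689

left sensor world pos  = (-1, -5); dL² = 53
right sensor world pos = (1, -5); dR² = 65
sL = 120/53 = 120/53
sR = 120/65 = 24/13
mL = 0·sL + -1/2·sR = -12/13
mR = -1/2·sL + 1/2·sR = -144/689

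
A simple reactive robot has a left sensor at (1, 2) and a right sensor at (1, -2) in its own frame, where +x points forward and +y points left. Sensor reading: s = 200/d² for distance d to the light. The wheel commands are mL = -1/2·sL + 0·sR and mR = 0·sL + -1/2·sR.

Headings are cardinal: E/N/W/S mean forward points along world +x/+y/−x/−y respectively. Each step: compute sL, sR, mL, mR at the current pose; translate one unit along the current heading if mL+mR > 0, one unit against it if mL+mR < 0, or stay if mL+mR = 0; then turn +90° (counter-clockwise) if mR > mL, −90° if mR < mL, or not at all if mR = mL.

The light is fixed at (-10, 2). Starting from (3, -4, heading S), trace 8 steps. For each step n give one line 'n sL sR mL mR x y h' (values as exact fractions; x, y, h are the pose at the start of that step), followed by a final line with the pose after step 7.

0 100/137 20/17 -50/137 -10/17 3 -4 S
1 200/193 200/153 -100/193 -100/153 3 -3 W
2 5/4 25/34 -5/8 -25/68 4 -3 N
3 200/233 40/37 -100/233 -20/37 4 -4 W
4 100/97 100/157 -50/97 -50/157 5 -4 N
5 200/277 200/221 -100/277 -100/221 5 -5 W
6 25/29 5/9 -25/58 -5/18 6 -5 N
7 8/13 200/261 -4/13 -100/261 6 -6 W
final 7 -6 N

n=0: pose=(3,-4,S); sL=100/137, sR=20/17; mL=-50/137, mR=-10/17; mL+mR=-2220/2329 → advance -1; mR−mL=-520/2329 → turn -1·90°
n=1: pose=(3,-3,W); sL=200/193, sR=200/153; mL=-100/193, mR=-100/153; mL+mR=-34600/29529 → advance -1; mR−mL=-4000/29529 → turn -1·90°
n=2: pose=(4,-3,N); sL=5/4, sR=25/34; mL=-5/8, mR=-25/68; mL+mR=-135/136 → advance -1; mR−mL=35/136 → turn +1·90°
n=3: pose=(4,-4,W); sL=200/233, sR=40/37; mL=-100/233, mR=-20/37; mL+mR=-8360/8621 → advance -1; mR−mL=-960/8621 → turn -1·90°
n=4: pose=(5,-4,N); sL=100/97, sR=100/157; mL=-50/97, mR=-50/157; mL+mR=-12700/15229 → advance -1; mR−mL=3000/15229 → turn +1·90°
n=5: pose=(5,-5,W); sL=200/277, sR=200/221; mL=-100/277, mR=-100/221; mL+mR=-49800/61217 → advance -1; mR−mL=-5600/61217 → turn -1·90°
n=6: pose=(6,-5,N); sL=25/29, sR=5/9; mL=-25/58, mR=-5/18; mL+mR=-185/261 → advance -1; mR−mL=40/261 → turn +1·90°
n=7: pose=(6,-6,W); sL=8/13, sR=200/261; mL=-4/13, mR=-100/261; mL+mR=-2344/3393 → advance -1; mR−mL=-256/3393 → turn -1·90°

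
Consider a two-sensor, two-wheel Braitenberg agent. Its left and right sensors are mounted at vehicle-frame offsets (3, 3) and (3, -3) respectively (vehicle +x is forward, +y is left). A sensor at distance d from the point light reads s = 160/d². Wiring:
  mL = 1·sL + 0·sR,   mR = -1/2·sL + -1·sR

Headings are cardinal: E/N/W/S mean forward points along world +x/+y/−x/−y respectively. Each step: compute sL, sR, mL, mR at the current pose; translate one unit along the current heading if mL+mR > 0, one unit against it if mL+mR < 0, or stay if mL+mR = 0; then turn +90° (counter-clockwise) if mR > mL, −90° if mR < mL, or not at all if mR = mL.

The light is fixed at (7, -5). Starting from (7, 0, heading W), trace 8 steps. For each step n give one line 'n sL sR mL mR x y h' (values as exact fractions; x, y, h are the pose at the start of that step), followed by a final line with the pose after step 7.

n=0: pose=(7,0,W); sL=160/13, sR=160/73; mL=160/13, mR=-7920/949; mL+mR=3760/949 → advance +1; mR−mL=-19600/949 → turn -1·90°
n=1: pose=(6,0,N); sL=2, sR=40/17; mL=2, mR=-57/17; mL+mR=-23/17 → advance -1; mR−mL=-91/17 → turn -1·90°
n=2: pose=(6,-1,E); sL=160/53, sR=32; mL=160/53, mR=-1776/53; mL+mR=-1616/53 → advance -1; mR−mL=-1936/53 → turn -1·90°
n=3: pose=(5,-1,S); sL=80, sR=80/13; mL=80, mR=-600/13; mL+mR=440/13 → advance +1; mR−mL=-1640/13 → turn -1·90°
n=4: pose=(5,-2,W); sL=32/5, sR=160/61; mL=32/5, mR=-1776/305; mL+mR=176/305 → advance +1; mR−mL=-3728/305 → turn -1·90°
n=5: pose=(4,-2,N); sL=20/9, sR=40/9; mL=20/9, mR=-50/9; mL+mR=-10/3 → advance -1; mR−mL=-70/9 → turn -1·90°
n=6: pose=(4,-3,E); sL=32/5, sR=160; mL=32/5, mR=-816/5; mL+mR=-784/5 → advance -1; mR−mL=-848/5 → turn -1·90°
n=7: pose=(3,-3,S); sL=80, sR=16/5; mL=80, mR=-216/5; mL+mR=184/5 → advance +1; mR−mL=-616/5 → turn -1·90°

0 160/13 160/73 160/13 -7920/949 7 0 W
1 2 40/17 2 -57/17 6 0 N
2 160/53 32 160/53 -1776/53 6 -1 E
3 80 80/13 80 -600/13 5 -1 S
4 32/5 160/61 32/5 -1776/305 5 -2 W
5 20/9 40/9 20/9 -50/9 4 -2 N
6 32/5 160 32/5 -816/5 4 -3 E
7 80 16/5 80 -216/5 3 -3 S
final 3 -4 W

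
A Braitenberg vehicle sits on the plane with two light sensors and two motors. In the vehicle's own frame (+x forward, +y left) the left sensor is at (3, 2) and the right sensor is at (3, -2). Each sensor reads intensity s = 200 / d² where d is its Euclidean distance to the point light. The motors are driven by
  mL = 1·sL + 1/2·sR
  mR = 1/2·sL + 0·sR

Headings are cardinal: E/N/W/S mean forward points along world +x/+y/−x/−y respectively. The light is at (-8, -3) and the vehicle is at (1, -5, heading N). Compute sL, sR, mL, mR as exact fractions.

4 100/61 294/61 2

left sensor world pos  = (-1, -2); dL² = 50
right sensor world pos = (3, -2); dR² = 122
sL = 200/50 = 4
sR = 200/122 = 100/61
mL = 1·sL + 1/2·sR = 294/61
mR = 1/2·sL + 0·sR = 2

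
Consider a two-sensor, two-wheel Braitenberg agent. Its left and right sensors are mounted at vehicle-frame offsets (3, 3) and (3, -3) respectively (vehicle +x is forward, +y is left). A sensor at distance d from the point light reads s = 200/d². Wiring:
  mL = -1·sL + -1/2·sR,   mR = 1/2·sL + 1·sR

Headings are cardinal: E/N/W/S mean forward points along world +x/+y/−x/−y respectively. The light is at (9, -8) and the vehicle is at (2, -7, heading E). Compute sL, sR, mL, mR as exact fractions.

25/4 10 -45/4 105/8

left sensor world pos  = (5, -4); dL² = 32
right sensor world pos = (5, -10); dR² = 20
sL = 200/32 = 25/4
sR = 200/20 = 10
mL = -1·sL + -1/2·sR = -45/4
mR = 1/2·sL + 1·sR = 105/8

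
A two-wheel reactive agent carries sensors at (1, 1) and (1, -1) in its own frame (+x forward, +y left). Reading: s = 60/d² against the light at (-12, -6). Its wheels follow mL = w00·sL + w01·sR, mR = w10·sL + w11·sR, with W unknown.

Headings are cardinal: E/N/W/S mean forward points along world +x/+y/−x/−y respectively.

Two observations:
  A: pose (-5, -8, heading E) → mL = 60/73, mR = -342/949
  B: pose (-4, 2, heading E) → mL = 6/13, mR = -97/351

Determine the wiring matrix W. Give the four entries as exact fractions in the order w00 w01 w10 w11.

0 1 1/2 -1

obs A: pose=(-5,-8,E) → sL=12/13, sR=60/73, mL=60/73, mR=-342/949
obs B: pose=(-4,2,E) → sL=10/27, sR=6/13, mL=6/13, mR=-97/351
sensor matrix S = [[12/13, 60/73], [10/27, 6/13]]; det S = 13504/111033
solve [mL_A; mL_B] = S·[w00; w01] and [mR_A; mR_B] = S·[w10; w11]:
  w00 = 0, w01 = 1, w10 = 1/2, w11 = -1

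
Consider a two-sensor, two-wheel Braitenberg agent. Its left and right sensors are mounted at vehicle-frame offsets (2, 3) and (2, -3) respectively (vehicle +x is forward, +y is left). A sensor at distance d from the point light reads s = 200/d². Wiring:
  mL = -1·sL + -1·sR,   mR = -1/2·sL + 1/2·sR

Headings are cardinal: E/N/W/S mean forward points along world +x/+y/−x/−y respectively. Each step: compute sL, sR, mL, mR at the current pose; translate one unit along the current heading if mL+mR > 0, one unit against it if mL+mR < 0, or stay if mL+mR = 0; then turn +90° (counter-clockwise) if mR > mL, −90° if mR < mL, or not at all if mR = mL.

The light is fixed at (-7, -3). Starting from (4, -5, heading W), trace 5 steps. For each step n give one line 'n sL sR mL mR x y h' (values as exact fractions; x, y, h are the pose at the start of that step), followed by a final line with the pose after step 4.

n=0: pose=(4,-5,W); sL=100/53, sR=100/41; mL=-9400/2173, mR=600/2173; mL+mR=-8800/2173 → advance -1; mR−mL=10000/2173 → turn +1·90°
n=1: pose=(5,-5,S); sL=200/241, sR=200/97; mL=-67600/23377, mR=14400/23377; mL+mR=-53200/23377 → advance -1; mR−mL=82000/23377 → turn +1·90°
n=2: pose=(5,-4,E); sL=1, sR=50/53; mL=-103/53, mR=-3/106; mL+mR=-209/106 → advance -1; mR−mL=203/106 → turn +1·90°
n=3: pose=(4,-4,N); sL=40/13, sR=200/197; mL=-10480/2561, mR=-2640/2561; mL+mR=-13120/2561 → advance -1; mR−mL=7840/2561 → turn +1·90°
n=4: pose=(4,-5,W); sL=100/53, sR=100/41; mL=-9400/2173, mR=600/2173; mL+mR=-8800/2173 → advance -1; mR−mL=10000/2173 → turn +1·90°

0 100/53 100/41 -9400/2173 600/2173 4 -5 W
1 200/241 200/97 -67600/23377 14400/23377 5 -5 S
2 1 50/53 -103/53 -3/106 5 -4 E
3 40/13 200/197 -10480/2561 -2640/2561 4 -4 N
4 100/53 100/41 -9400/2173 600/2173 4 -5 W
final 5 -5 S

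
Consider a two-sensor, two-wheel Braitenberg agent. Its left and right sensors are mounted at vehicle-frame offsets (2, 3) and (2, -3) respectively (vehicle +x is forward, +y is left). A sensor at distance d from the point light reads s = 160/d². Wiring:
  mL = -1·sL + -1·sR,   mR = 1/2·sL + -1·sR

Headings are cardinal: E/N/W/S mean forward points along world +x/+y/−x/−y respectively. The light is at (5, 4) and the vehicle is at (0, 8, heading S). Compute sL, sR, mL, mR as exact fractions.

left sensor world pos  = (3, 6); dL² = 8
right sensor world pos = (-3, 6); dR² = 68
sL = 160/8 = 20
sR = 160/68 = 40/17
mL = -1·sL + -1·sR = -380/17
mR = 1/2·sL + -1·sR = 130/17

20 40/17 -380/17 130/17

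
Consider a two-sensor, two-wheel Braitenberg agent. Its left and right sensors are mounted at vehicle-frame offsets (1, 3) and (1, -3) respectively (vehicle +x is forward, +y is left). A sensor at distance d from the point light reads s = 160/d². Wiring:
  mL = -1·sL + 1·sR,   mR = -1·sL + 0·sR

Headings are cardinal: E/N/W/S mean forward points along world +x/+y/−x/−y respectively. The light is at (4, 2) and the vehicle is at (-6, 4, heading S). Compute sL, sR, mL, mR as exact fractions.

left sensor world pos  = (-3, 3); dL² = 50
right sensor world pos = (-9, 3); dR² = 170
sL = 160/50 = 16/5
sR = 160/170 = 16/17
mL = -1·sL + 1·sR = -192/85
mR = -1·sL + 0·sR = -16/5

16/5 16/17 -192/85 -16/5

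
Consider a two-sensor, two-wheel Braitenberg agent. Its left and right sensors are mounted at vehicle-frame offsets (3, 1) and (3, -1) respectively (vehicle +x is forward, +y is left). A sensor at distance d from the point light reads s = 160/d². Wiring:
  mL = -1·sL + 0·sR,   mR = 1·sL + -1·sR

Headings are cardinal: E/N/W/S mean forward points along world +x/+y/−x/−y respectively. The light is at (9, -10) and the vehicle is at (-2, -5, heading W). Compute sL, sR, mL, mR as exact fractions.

40/53 20/29 -40/53 100/1537

left sensor world pos  = (-5, -6); dL² = 212
right sensor world pos = (-5, -4); dR² = 232
sL = 160/212 = 40/53
sR = 160/232 = 20/29
mL = -1·sL + 0·sR = -40/53
mR = 1·sL + -1·sR = 100/1537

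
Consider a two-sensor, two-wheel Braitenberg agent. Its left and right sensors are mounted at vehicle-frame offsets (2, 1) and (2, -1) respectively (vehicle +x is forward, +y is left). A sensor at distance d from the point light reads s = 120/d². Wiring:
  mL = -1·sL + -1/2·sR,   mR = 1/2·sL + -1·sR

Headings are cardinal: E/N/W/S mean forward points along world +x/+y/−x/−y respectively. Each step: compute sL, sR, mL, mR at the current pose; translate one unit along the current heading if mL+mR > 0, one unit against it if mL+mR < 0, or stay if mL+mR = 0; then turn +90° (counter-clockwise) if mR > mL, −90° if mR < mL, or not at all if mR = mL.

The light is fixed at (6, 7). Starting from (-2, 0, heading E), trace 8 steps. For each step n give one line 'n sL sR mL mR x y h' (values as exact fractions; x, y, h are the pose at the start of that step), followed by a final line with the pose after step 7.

0 5/3 6/5 -34/15 -11/30 -2 0 E
1 24/25 120/89 -3636/2225 -1932/2225 -3 0 N
2 60/101 12/17 -1626/1717 -702/1717 -3 -1 W
3 120/149 120/181 -30660/26969 -7020/26969 -2 -1 S
4 5/3 6/5 -34/15 -11/30 -2 0 E
5 24/25 120/89 -3636/2225 -1932/2225 -3 0 N
6 60/101 12/17 -1626/1717 -702/1717 -3 -1 W
7 120/149 120/181 -30660/26969 -7020/26969 -2 -1 S
final -2 0 E

n=0: pose=(-2,0,E); sL=5/3, sR=6/5; mL=-34/15, mR=-11/30; mL+mR=-79/30 → advance -1; mR−mL=19/10 → turn +1·90°
n=1: pose=(-3,0,N); sL=24/25, sR=120/89; mL=-3636/2225, mR=-1932/2225; mL+mR=-5568/2225 → advance -1; mR−mL=1704/2225 → turn +1·90°
n=2: pose=(-3,-1,W); sL=60/101, sR=12/17; mL=-1626/1717, mR=-702/1717; mL+mR=-2328/1717 → advance -1; mR−mL=924/1717 → turn +1·90°
n=3: pose=(-2,-1,S); sL=120/149, sR=120/181; mL=-30660/26969, mR=-7020/26969; mL+mR=-37680/26969 → advance -1; mR−mL=23640/26969 → turn +1·90°
n=4: pose=(-2,0,E); sL=5/3, sR=6/5; mL=-34/15, mR=-11/30; mL+mR=-79/30 → advance -1; mR−mL=19/10 → turn +1·90°
n=5: pose=(-3,0,N); sL=24/25, sR=120/89; mL=-3636/2225, mR=-1932/2225; mL+mR=-5568/2225 → advance -1; mR−mL=1704/2225 → turn +1·90°
n=6: pose=(-3,-1,W); sL=60/101, sR=12/17; mL=-1626/1717, mR=-702/1717; mL+mR=-2328/1717 → advance -1; mR−mL=924/1717 → turn +1·90°
n=7: pose=(-2,-1,S); sL=120/149, sR=120/181; mL=-30660/26969, mR=-7020/26969; mL+mR=-37680/26969 → advance -1; mR−mL=23640/26969 → turn +1·90°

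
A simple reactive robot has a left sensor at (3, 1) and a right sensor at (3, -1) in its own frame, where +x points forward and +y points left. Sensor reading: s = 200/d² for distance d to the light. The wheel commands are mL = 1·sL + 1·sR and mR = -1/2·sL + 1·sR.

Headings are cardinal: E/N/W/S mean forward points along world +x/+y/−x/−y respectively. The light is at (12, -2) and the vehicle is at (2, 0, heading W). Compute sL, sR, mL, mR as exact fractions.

left sensor world pos  = (-1, -1); dL² = 170
right sensor world pos = (-1, 1); dR² = 178
sL = 200/170 = 20/17
sR = 200/178 = 100/89
mL = 1·sL + 1·sR = 3480/1513
mR = -1/2·sL + 1·sR = 810/1513

20/17 100/89 3480/1513 810/1513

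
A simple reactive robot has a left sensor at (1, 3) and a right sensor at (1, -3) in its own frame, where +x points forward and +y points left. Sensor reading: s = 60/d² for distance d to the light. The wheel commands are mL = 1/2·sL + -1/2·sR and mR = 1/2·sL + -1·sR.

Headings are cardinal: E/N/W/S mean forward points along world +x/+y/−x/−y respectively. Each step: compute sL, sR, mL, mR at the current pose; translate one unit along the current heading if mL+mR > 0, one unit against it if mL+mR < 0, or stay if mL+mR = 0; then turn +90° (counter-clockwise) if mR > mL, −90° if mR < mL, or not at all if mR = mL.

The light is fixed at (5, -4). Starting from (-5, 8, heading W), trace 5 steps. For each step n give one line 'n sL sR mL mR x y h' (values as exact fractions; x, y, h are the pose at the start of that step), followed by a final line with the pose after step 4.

0 30/101 30/173 1080/17473 -435/17473 -5 8 W
1 12/73 60/233 -792/17009 -2982/17009 -6 8 N
2 15/74 15/41 -495/6068 -1605/6068 -6 7 E
3 60/181 12/65 864/11765 -222/11765 -7 7 S
4 30/109 30/169 900/18421 -735/18421 -7 6 W
final -8 6 N

n=0: pose=(-5,8,W); sL=30/101, sR=30/173; mL=1080/17473, mR=-435/17473; mL+mR=645/17473 → advance +1; mR−mL=-15/173 → turn -1·90°
n=1: pose=(-6,8,N); sL=12/73, sR=60/233; mL=-792/17009, mR=-2982/17009; mL+mR=-3774/17009 → advance -1; mR−mL=-30/233 → turn -1·90°
n=2: pose=(-6,7,E); sL=15/74, sR=15/41; mL=-495/6068, mR=-1605/6068; mL+mR=-525/1517 → advance -1; mR−mL=-15/82 → turn -1·90°
n=3: pose=(-7,7,S); sL=60/181, sR=12/65; mL=864/11765, mR=-222/11765; mL+mR=642/11765 → advance +1; mR−mL=-6/65 → turn -1·90°
n=4: pose=(-7,6,W); sL=30/109, sR=30/169; mL=900/18421, mR=-735/18421; mL+mR=165/18421 → advance +1; mR−mL=-15/169 → turn -1·90°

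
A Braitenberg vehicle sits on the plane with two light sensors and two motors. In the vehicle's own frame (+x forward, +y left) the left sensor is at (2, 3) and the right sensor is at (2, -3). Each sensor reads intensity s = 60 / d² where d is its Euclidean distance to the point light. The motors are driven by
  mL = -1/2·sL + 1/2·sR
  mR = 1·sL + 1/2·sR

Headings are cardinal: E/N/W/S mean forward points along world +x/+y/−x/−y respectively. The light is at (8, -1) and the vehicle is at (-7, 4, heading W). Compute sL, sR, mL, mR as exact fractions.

left sensor world pos  = (-9, 1); dL² = 293
right sensor world pos = (-9, 7); dR² = 353
sL = 60/293 = 60/293
sR = 60/353 = 60/353
mL = -1/2·sL + 1/2·sR = -1800/103429
mR = 1·sL + 1/2·sR = 29970/103429

60/293 60/353 -1800/103429 29970/103429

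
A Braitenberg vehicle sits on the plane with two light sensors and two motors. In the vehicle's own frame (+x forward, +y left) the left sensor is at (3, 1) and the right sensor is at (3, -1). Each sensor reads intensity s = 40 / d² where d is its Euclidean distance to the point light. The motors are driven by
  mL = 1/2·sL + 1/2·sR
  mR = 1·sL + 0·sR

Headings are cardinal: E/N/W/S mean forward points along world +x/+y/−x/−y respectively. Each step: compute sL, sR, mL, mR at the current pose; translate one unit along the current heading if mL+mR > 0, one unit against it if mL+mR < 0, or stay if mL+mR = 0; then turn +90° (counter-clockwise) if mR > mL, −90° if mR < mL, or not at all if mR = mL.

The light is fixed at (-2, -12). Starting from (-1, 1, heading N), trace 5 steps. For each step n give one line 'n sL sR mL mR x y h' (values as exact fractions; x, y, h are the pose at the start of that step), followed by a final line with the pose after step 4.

0 5/32 2/13 129/832 5/32 -1 1 N
1 40/173 40/229 8040/39617 40/173 -1 2 W
2 20/61 20/61 20/61 20/61 -2 2 S
3 40/101 40/101 40/101 40/101 -2 1 S
4 20/41 20/41 20/41 20/41 -2 0 S
final -2 -1 S

n=0: pose=(-1,1,N); sL=5/32, sR=2/13; mL=129/832, mR=5/32; mL+mR=259/832 → advance +1; mR−mL=1/832 → turn +1·90°
n=1: pose=(-1,2,W); sL=40/173, sR=40/229; mL=8040/39617, mR=40/173; mL+mR=17200/39617 → advance +1; mR−mL=1120/39617 → turn +1·90°
n=2: pose=(-2,2,S); sL=20/61, sR=20/61; mL=20/61, mR=20/61; mL+mR=40/61 → advance +1; mR−mL=0 → turn +0·90°
n=3: pose=(-2,1,S); sL=40/101, sR=40/101; mL=40/101, mR=40/101; mL+mR=80/101 → advance +1; mR−mL=0 → turn +0·90°
n=4: pose=(-2,0,S); sL=20/41, sR=20/41; mL=20/41, mR=20/41; mL+mR=40/41 → advance +1; mR−mL=0 → turn +0·90°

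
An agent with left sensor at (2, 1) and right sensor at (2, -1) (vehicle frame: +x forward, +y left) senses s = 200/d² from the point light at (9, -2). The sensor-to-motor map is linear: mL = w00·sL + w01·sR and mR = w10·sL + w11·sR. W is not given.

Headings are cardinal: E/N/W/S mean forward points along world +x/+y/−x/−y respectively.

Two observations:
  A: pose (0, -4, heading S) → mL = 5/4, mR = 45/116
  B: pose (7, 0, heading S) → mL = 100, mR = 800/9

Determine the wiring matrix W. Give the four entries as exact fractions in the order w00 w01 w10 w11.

obs A: pose=(0,-4,S) → sL=5/2, sR=50/29, mL=5/4, mR=45/116
obs B: pose=(7,0,S) → sL=200, sR=200/9, mL=100, mR=800/9
sensor matrix S = [[5/2, 50/29], [200, 200/9]]; det S = -75500/261
solve [mL_A; mL_B] = S·[w00; w01] and [mR_A; mR_B] = S·[w10; w11]:
  w00 = 1/2, w01 = 0, w10 = 1/2, w11 = -1/2

1/2 0 1/2 -1/2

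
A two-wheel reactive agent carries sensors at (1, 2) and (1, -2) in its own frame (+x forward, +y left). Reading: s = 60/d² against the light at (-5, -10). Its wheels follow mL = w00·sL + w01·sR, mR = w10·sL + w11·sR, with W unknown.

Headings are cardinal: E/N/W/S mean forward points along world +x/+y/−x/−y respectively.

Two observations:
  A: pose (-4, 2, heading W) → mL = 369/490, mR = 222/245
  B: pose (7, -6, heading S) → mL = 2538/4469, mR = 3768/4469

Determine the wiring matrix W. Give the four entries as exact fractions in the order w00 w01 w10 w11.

1 1/2 1 1

obs A: pose=(-4,2,W) → sL=3/5, sR=15/49, mL=369/490, mR=222/245
obs B: pose=(7,-6,S) → sL=12/41, sR=60/109, mL=2538/4469, mR=3768/4469
sensor matrix S = [[3/5, 15/49], [12/41, 60/109]]; det S = 52704/218981
solve [mL_A; mL_B] = S·[w00; w01] and [mR_A; mR_B] = S·[w10; w11]:
  w00 = 1, w01 = 1/2, w10 = 1, w11 = 1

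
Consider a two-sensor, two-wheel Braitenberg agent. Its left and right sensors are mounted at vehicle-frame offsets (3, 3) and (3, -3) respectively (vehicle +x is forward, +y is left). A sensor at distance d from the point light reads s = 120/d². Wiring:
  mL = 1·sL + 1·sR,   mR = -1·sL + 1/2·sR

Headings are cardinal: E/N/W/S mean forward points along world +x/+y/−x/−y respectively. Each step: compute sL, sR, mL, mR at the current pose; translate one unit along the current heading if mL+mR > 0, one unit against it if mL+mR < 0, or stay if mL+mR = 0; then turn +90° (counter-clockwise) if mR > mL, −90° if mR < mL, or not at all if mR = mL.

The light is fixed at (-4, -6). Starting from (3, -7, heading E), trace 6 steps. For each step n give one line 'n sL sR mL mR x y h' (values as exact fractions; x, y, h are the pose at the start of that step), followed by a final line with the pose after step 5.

n=0: pose=(3,-7,E); sL=15/13, sR=30/29; mL=825/377, mR=-240/377; mL+mR=45/29 → advance +1; mR−mL=-1065/377 → turn -1·90°
n=1: pose=(4,-7,S); sL=120/137, sR=120/41; mL=21360/5617, mR=3300/5617; mL+mR=180/41 → advance +1; mR−mL=-18060/5617 → turn -1·90°
n=2: pose=(4,-8,W); sL=12/5, sR=60/13; mL=456/65, mR=-6/65; mL+mR=90/13 → advance +1; mR−mL=-462/65 → turn -1·90°
n=3: pose=(3,-8,N); sL=120/17, sR=120/101; mL=14160/1717, mR=-11100/1717; mL+mR=180/101 → advance +1; mR−mL=-25260/1717 → turn -1·90°
n=4: pose=(3,-7,E); sL=15/13, sR=30/29; mL=825/377, mR=-240/377; mL+mR=45/29 → advance +1; mR−mL=-1065/377 → turn -1·90°
n=5: pose=(4,-7,S); sL=120/137, sR=120/41; mL=21360/5617, mR=3300/5617; mL+mR=180/41 → advance +1; mR−mL=-18060/5617 → turn -1·90°

0 15/13 30/29 825/377 -240/377 3 -7 E
1 120/137 120/41 21360/5617 3300/5617 4 -7 S
2 12/5 60/13 456/65 -6/65 4 -8 W
3 120/17 120/101 14160/1717 -11100/1717 3 -8 N
4 15/13 30/29 825/377 -240/377 3 -7 E
5 120/137 120/41 21360/5617 3300/5617 4 -7 S
final 4 -8 W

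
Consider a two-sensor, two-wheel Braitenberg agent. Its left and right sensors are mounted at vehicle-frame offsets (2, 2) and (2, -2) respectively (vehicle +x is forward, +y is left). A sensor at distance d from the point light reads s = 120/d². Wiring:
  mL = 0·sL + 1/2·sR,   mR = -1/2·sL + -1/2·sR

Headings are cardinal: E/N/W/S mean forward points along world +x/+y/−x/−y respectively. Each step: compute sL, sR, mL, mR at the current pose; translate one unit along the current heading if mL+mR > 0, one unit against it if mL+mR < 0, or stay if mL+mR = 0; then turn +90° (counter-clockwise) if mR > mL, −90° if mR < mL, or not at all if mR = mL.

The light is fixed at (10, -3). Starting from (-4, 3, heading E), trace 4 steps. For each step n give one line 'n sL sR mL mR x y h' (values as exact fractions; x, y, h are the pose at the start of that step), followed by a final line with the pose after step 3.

n=0: pose=(-4,3,E); sL=15/26, sR=3/4; mL=3/8, mR=-69/104; mL+mR=-15/52 → advance -1; mR−mL=-27/26 → turn -1·90°
n=1: pose=(-5,3,S); sL=24/37, sR=24/61; mL=12/61, mR=-1176/2257; mL+mR=-12/37 → advance -1; mR−mL=-1620/2257 → turn -1·90°
n=2: pose=(-5,4,W); sL=60/157, sR=12/37; mL=6/37, mR=-2052/5809; mL+mR=-30/157 → advance -1; mR−mL=-2994/5809 → turn -1·90°
n=3: pose=(-4,4,N); sL=120/337, sR=8/15; mL=4/15, mR=-2248/5055; mL+mR=-60/337 → advance -1; mR−mL=-3596/5055 → turn -1·90°

0 15/26 3/4 3/8 -69/104 -4 3 E
1 24/37 24/61 12/61 -1176/2257 -5 3 S
2 60/157 12/37 6/37 -2052/5809 -5 4 W
3 120/337 8/15 4/15 -2248/5055 -4 4 N
final -4 3 E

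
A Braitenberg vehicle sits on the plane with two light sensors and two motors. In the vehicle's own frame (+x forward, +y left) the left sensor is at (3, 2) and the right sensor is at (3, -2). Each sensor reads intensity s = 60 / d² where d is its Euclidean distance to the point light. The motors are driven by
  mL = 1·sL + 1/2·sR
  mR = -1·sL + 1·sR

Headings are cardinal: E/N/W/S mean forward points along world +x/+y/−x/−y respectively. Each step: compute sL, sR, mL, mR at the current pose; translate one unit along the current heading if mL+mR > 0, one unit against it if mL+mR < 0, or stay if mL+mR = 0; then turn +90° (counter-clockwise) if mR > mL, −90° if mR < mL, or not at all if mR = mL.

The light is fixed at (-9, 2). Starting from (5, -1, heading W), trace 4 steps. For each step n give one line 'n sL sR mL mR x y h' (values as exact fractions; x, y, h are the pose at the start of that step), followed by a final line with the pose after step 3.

0 30/73 30/61 2925/4453 360/4453 5 -1 W
1 60/121 4/15 1142/1815 -416/1815 4 -1 N
2 15/64 15/68 375/1088 -15/1088 4 0 E
3 60/281 60/169 18570/47489 6720/47489 5 0 S
final 5 -1 W

n=0: pose=(5,-1,W); sL=30/73, sR=30/61; mL=2925/4453, mR=360/4453; mL+mR=45/61 → advance +1; mR−mL=-2565/4453 → turn -1·90°
n=1: pose=(4,-1,N); sL=60/121, sR=4/15; mL=1142/1815, mR=-416/1815; mL+mR=2/5 → advance +1; mR−mL=-1558/1815 → turn -1·90°
n=2: pose=(4,0,E); sL=15/64, sR=15/68; mL=375/1088, mR=-15/1088; mL+mR=45/136 → advance +1; mR−mL=-195/544 → turn -1·90°
n=3: pose=(5,0,S); sL=60/281, sR=60/169; mL=18570/47489, mR=6720/47489; mL+mR=90/169 → advance +1; mR−mL=-11850/47489 → turn -1·90°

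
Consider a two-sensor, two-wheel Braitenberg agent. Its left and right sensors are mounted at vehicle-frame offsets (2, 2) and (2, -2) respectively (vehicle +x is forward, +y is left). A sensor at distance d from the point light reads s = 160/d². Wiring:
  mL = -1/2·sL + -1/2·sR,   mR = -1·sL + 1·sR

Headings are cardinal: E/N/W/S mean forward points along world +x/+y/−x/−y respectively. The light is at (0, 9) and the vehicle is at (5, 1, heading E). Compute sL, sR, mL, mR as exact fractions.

left sensor world pos  = (7, 3); dL² = 85
right sensor world pos = (7, -1); dR² = 149
sL = 160/85 = 32/17
sR = 160/149 = 160/149
mL = -1/2·sL + -1/2·sR = -3744/2533
mR = -1·sL + 1·sR = -2048/2533

32/17 160/149 -3744/2533 -2048/2533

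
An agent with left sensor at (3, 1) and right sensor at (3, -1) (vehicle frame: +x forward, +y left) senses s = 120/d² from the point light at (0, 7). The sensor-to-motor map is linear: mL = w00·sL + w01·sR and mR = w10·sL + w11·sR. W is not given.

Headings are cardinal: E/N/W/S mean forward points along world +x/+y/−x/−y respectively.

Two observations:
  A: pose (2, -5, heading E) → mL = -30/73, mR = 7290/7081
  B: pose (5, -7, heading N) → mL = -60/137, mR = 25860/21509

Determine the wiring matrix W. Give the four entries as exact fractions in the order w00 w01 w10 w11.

obs A: pose=(2,-5,E) → sL=60/73, sR=60/97, mL=-30/73, mR=7290/7081
obs B: pose=(5,-7,N) → sL=120/137, sR=120/157, mL=-60/137, mR=25860/21509
sensor matrix S = [[60/73, 60/97], [120/137, 120/157]]; det S = 13161600/152305229
solve [mL_A; mL_B] = S·[w00; w01] and [mR_A; mR_B] = S·[w10; w11]:
  w00 = -1/2, w01 = 0, w10 = 1/2, w11 = 1

-1/2 0 1/2 1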